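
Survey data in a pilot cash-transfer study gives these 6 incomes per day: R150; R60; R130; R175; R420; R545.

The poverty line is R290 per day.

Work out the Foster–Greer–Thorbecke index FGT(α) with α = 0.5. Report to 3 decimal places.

0.493

Incomes under z: R60, R130, R150, R175 (q = 4 of N = 6).
Relative gaps: (290−60)/290 = 0.7931; (290−130)/290 = 0.5517; (290−150)/290 = 0.4828; (290−175)/290 = 0.3966.
Raised to α = 0.5: 0.89056; 0.74278; 0.69481; 0.62972.
Sum = 2.957877; FGT(0.5) = 2.957877 / 6 = 0.493.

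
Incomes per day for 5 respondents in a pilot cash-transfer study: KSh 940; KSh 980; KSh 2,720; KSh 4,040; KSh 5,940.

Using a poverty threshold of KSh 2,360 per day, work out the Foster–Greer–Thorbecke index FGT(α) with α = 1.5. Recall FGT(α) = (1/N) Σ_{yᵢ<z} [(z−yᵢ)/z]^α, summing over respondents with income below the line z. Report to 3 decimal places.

0.183

Below the line: KSh 940, KSh 980 (q = 2 of N = 5).
Shortfall ratios: (2360−940)/2360 = 0.6017; (2360−980)/2360 = 0.5847.
Raised to α = 1.5: 0.46673; 0.44715.
Sum = 0.913876; FGT(1.5) = 0.913876 / 5 = 0.183.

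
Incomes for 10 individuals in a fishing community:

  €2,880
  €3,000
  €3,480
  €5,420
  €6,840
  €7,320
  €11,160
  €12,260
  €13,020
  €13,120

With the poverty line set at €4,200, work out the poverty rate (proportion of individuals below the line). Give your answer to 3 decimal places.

0.300

3 of the 10 individuals have income below €4,200.
H = 3/10 = 0.300.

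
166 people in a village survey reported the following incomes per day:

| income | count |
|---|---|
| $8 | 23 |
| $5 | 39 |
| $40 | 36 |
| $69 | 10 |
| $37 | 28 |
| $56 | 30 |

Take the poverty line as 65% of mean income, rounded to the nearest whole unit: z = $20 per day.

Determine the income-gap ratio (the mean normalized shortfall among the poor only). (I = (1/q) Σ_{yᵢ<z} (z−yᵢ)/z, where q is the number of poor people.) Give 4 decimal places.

0.6944

Incomes under z: 39×$5, 23×$8 (q = 62 of N = 166).
Relative gaps: 0.7500 (×39), 0.6000 (×23); sum = 43.050000.
I averages over the q = 62 poor units only: 43.050000 / 62 = 0.6944.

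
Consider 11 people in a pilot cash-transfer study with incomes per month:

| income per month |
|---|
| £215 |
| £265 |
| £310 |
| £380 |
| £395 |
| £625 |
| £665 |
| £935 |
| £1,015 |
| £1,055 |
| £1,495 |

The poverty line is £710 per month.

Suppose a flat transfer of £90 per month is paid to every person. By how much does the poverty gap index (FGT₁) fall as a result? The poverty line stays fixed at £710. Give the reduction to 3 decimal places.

Before: below the line — £215, £265, £310, £380, £395, £625, £665; poverty gap index (FGT₁) = 0.27081.
After the £90 transfer: below the line — £305, £355, £400, £470, £485; poverty gap index (FGT₁) = 0.19654.
Reduction = 0.27081 − 0.19654 = 0.074.

0.074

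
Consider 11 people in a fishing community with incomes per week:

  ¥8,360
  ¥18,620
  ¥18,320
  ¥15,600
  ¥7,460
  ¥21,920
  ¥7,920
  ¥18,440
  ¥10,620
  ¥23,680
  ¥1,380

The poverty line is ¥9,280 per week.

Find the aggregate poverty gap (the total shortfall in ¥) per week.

Incomes under z: ¥1,380, ¥7,460, ¥7,920, ¥8,360 (q = 4 of N = 11).
Individual gaps: 9280−1380 = 7900; 9280−7460 = 1820; 9280−7920 = 1360; 9280−8360 = 920.
Aggregate gap = ¥12,000.

¥12,000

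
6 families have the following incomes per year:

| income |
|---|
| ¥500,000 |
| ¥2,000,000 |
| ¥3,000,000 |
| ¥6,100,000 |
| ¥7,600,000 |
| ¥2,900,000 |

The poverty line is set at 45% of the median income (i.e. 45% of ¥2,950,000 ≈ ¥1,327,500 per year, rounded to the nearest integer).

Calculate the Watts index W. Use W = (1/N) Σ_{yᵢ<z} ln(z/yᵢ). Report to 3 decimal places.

Below the line: ¥500,000 (q = 1 of N = 6).
Log shortfalls: ln(1327500/500000) = 0.9764.
W = 0.976445 / 6 = 0.163.

0.163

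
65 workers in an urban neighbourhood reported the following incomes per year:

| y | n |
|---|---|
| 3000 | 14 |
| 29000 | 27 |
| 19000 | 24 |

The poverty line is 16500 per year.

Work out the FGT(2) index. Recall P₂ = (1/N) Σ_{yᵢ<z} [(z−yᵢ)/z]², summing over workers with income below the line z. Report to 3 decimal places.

Incomes under z: 14×3000 (q = 14 of N = 65).
Gap ratios (z−y)/z: (16500−3000)/16500 = 0.8182 (×14).
Squared: 0.6694 (×14).
Sum = 9.371901; P₂ = 9.371901 / 65 = 0.144.

0.144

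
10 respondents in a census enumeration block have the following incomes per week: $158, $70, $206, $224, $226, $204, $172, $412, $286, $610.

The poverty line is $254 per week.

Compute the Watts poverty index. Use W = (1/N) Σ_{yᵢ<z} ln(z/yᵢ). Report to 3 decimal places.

Poor units: $70, $158, $172, $204, $206, $224, $226 (q = 7 of N = 10).
Log gaps: ln(254/70) = 1.2888; ln(254/158) = 0.4747; ln(254/172) = 0.3898; ln(254/204) = 0.2192; ln(254/206) = 0.2095; ln(254/224) = 0.1257; ln(254/226) = 0.1168.
W = 2.824578 / 10 = 0.282.

0.282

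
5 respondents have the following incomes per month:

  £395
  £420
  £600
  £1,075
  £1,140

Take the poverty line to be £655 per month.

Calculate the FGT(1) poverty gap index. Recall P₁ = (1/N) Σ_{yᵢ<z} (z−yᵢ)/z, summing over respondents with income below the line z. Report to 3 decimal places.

0.168

Below the line: £395, £420, £600 (q = 3 of N = 5).
Shortfall ratios: (655−395)/655 = 0.3969; (655−420)/655 = 0.3588; (655−600)/655 = 0.0840.
Σ = 0.839695. Dividing by the full population N = 5 gives P₁ = 0.168.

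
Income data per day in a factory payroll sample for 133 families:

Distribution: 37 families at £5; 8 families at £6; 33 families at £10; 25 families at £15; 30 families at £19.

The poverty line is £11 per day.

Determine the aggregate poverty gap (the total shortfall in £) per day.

Below z: 37×£5, 8×£6, 33×£10 (q = 78 of N = 133).
Individual gaps: 37×(11−5) = 222; 8×(11−6) = 40; 33×(11−10) = 33.
Aggregate gap = £295.

£295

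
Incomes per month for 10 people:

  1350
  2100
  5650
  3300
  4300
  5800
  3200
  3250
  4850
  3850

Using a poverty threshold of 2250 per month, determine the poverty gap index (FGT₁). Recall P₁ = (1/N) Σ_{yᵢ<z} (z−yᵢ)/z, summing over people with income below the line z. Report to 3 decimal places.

Below the line: 1350, 2100 (q = 2 of N = 10).
Normalized shortfalls: (2250−1350)/2250 = 0.4000; (2250−2100)/2250 = 0.0667.
Sum of shortfalls = 0.466667; P₁ averages over all N: 0.466667 / 10 = 0.047.

0.047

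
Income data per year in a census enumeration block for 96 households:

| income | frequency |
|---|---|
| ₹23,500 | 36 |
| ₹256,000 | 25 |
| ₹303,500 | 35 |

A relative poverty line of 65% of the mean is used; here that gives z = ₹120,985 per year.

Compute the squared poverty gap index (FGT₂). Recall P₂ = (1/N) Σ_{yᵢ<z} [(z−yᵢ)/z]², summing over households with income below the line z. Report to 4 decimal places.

0.2435

Below the line: 36×₹23,500 (q = 36 of N = 96).
Shortfall ratios: (120985−23500)/120985 = 0.8058 (×36).
Squared: 0.6493 (×36).
Sum = 23.373031; P₂ = 23.373031 / 96 = 0.2435.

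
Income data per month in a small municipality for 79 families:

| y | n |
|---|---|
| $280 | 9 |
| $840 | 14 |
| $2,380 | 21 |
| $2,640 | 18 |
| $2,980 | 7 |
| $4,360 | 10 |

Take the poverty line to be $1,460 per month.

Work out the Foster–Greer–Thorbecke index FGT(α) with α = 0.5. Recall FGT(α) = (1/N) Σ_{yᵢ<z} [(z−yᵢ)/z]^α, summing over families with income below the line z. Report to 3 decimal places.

0.218

Incomes under z: 9×$280, 14×$840 (q = 23 of N = 79).
Shortfall ratios: (1460−280)/1460 = 0.8082 (×9); (1460−840)/1460 = 0.4247 (×14).
Raised to α = 0.5: 0.89901 (×9); 0.65166 (×14).
Sum = 17.214296; FGT(0.5) = 17.214296 / 79 = 0.218.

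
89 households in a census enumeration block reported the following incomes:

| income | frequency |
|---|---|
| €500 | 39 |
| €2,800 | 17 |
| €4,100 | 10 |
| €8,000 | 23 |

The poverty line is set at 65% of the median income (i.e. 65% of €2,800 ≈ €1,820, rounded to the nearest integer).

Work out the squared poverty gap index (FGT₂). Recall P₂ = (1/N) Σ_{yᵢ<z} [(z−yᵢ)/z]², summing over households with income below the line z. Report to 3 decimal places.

Below z: 39×€500 (q = 39 of N = 89).
Normalized shortfalls: (1820−500)/1820 = 0.7253 (×39).
Squared: 0.5260 (×39).
Sum = 20.514914; P₂ = 20.514914 / 89 = 0.231.

0.231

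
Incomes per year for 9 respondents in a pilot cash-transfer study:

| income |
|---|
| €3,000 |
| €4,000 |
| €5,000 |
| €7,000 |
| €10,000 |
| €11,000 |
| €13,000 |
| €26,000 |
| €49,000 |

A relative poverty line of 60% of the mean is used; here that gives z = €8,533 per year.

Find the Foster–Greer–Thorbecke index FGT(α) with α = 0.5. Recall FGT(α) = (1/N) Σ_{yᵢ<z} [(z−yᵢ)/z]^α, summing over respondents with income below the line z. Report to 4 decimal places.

0.2890

Below the line: €3,000, €4,000, €5,000, €7,000 (q = 4 of N = 9).
Shortfall ratios: (8533−3000)/8533 = 0.6484; (8533−4000)/8533 = 0.5312; (8533−5000)/8533 = 0.4140; (8533−7000)/8533 = 0.1797.
Raised to α = 0.5: 0.80525; 0.72886; 0.64346; 0.42386.
Sum = 2.601421; FGT(0.5) = 2.601421 / 9 = 0.2890.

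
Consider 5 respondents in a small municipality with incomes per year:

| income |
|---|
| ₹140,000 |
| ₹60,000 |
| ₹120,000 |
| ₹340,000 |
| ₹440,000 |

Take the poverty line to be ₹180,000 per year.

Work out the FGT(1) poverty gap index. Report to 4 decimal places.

0.2444

Below the line: ₹60,000, ₹120,000, ₹140,000 (q = 3 of N = 5).
Normalized shortfalls: (180000−60000)/180000 = 0.6667; (180000−120000)/180000 = 0.3333; (180000−140000)/180000 = 0.2222.
Sum of shortfalls = 1.222222; P₁ averages over all N: 1.222222 / 5 = 0.2444.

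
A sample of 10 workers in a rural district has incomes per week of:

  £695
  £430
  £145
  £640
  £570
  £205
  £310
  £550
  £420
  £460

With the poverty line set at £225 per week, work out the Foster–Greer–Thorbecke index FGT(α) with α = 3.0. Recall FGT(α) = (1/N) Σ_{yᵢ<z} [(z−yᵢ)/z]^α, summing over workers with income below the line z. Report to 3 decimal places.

0.005

Incomes under z: £145, £205 (q = 2 of N = 10).
Shortfall ratios: (225−145)/225 = 0.3556; (225−205)/225 = 0.0889.
Raised to α = 3.0: 0.04495; 0.00070.
Sum = 0.045652; FGT(3.0) = 0.045652 / 10 = 0.005.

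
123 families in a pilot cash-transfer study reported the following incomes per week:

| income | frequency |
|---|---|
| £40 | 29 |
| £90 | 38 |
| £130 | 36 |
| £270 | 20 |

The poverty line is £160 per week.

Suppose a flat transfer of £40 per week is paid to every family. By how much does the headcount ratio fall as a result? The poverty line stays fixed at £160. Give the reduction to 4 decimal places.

0.2927

Before: below the line — 29×£40, 38×£90, 36×£130; headcount ratio = 0.837398.
After the £40 transfer: below the line — 29×£80, 38×£130; headcount ratio = 0.544715.
Reduction = 0.837398 − 0.544715 = 0.2927.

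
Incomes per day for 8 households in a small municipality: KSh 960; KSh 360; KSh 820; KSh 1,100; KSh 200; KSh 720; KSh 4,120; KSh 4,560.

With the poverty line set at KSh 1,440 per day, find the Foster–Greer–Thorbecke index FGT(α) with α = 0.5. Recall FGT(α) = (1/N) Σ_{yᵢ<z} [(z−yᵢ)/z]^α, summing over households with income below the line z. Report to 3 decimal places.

0.528

Poor units: KSh 200, KSh 360, KSh 720, KSh 820, KSh 960, KSh 1,100 (q = 6 of N = 8).
Relative gaps: (1440−200)/1440 = 0.8611; (1440−360)/1440 = 0.7500; (1440−720)/1440 = 0.5000; (1440−820)/1440 = 0.4306; (1440−960)/1440 = 0.3333; (1440−1100)/1440 = 0.2361.
Raised to α = 0.5: 0.92796; 0.86603; 0.70711; 0.65617; 0.57735; 0.48591.
Sum = 4.220523; FGT(0.5) = 4.220523 / 8 = 0.528.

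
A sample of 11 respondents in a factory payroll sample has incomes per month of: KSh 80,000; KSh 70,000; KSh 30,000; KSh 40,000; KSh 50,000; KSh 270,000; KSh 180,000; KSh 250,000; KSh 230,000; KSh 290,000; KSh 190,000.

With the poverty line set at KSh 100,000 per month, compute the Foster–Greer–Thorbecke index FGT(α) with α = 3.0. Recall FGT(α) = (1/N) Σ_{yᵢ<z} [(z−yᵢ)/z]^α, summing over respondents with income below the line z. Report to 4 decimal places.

0.0654

Poor units: KSh 30,000, KSh 40,000, KSh 50,000, KSh 70,000, KSh 80,000 (q = 5 of N = 11).
Shortfall ratios: (100000−30000)/100000 = 0.7000; (100000−40000)/100000 = 0.6000; (100000−50000)/100000 = 0.5000; (100000−70000)/100000 = 0.3000; (100000−80000)/100000 = 0.2000.
Raised to α = 3.0: 0.34300; 0.21600; 0.12500; 0.02700; 0.00800.
Sum = 0.719000; FGT(3.0) = 0.719000 / 11 = 0.0654.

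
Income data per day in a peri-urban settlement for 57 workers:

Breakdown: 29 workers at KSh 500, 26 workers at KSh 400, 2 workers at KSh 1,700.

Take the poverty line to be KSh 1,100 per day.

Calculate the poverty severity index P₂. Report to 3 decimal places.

0.336

Incomes under z: 26×KSh 400, 29×KSh 500 (q = 55 of N = 57).
Gap ratios (z−y)/z: (1100−400)/1100 = 0.6364 (×26); (1100−500)/1100 = 0.5455 (×29).
Squared: 0.4050 (×26); 0.2975 (×29).
Sum = 19.157025; P₂ = 19.157025 / 57 = 0.336.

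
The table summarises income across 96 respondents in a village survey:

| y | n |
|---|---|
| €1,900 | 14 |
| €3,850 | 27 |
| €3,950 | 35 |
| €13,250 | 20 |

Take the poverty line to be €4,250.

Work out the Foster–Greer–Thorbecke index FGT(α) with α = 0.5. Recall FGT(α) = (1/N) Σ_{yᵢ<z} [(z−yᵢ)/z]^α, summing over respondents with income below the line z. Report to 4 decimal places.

Below z: 14×€1,900, 27×€3,850, 35×€3,950 (q = 76 of N = 96).
Shortfall ratios: (4250−1900)/4250 = 0.5529 (×14); (4250−3850)/4250 = 0.0941 (×27); (4250−3950)/4250 = 0.0706 (×35).
Raised to α = 0.5: 0.74360 (×14); 0.30679 (×27); 0.26568 (×35).
Sum = 27.992580; FGT(0.5) = 27.992580 / 96 = 0.2916.

0.2916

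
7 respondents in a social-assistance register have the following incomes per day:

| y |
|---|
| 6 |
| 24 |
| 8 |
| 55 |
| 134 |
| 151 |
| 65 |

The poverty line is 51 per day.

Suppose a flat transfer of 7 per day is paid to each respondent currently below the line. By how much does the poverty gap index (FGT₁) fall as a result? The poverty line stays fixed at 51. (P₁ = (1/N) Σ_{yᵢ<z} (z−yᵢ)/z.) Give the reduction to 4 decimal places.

Before: below the line — 6, 8, 24; poverty gap index (FGT₁) = 0.322129.
After the 7 transfer: below the line — 13, 15, 31; poverty gap index (FGT₁) = 0.263305.
Reduction = 0.322129 − 0.263305 = 0.0588.

0.0588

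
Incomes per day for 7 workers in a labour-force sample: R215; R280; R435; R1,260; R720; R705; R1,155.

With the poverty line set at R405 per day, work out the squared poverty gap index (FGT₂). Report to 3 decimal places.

Below z: R215, R280 (q = 2 of N = 7).
Relative gaps: (405−215)/405 = 0.4691; (405−280)/405 = 0.3086.
Squared: 0.2201; 0.0953.
Sum = 0.315348; P₂ = 0.315348 / 7 = 0.045.

0.045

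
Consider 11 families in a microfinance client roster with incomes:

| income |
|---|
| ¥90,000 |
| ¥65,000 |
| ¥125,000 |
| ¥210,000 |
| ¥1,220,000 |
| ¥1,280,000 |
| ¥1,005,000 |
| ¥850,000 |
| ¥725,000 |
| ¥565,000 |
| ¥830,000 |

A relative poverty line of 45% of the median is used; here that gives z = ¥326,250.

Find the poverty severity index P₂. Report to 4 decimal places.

Poor units: ¥65,000, ¥90,000, ¥125,000, ¥210,000 (q = 4 of N = 11).
Normalized shortfalls: (326250−65000)/326250 = 0.8008; (326250−90000)/326250 = 0.7241; (326250−125000)/326250 = 0.6169; (326250−210000)/326250 = 0.3563.
Squared: 0.6412; 0.5244; 0.3805; 0.1270.
Sum = 1.673082; P₂ = 1.673082 / 11 = 0.1521.

0.1521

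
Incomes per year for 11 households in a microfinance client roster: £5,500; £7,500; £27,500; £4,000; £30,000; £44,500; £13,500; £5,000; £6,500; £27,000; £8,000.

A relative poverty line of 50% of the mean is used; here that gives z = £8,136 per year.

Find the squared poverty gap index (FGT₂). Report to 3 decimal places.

0.051

Below the line: £4,000, £5,000, £5,500, £6,500, £7,500, £8,000 (q = 6 of N = 11).
Relative gaps: (8136−4000)/8136 = 0.5084; (8136−5000)/8136 = 0.3854; (8136−5500)/8136 = 0.3240; (8136−6500)/8136 = 0.2011; (8136−7500)/8136 = 0.0782; (8136−8000)/8136 = 0.0167.
Squared: 0.2584; 0.1486; 0.1050; 0.0404; 0.0061; 0.0003.
Sum = 0.558792; P₂ = 0.558792 / 11 = 0.051.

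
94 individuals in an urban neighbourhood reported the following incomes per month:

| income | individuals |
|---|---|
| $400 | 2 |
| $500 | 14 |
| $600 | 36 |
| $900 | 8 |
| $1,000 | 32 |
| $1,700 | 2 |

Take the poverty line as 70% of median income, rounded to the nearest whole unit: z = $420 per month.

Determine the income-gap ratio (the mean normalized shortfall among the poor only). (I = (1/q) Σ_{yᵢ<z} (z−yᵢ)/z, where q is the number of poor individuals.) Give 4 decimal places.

0.0476

Poor units: 2×$400 (q = 2 of N = 94).
Relative gaps: 0.0476 (×2); sum = 0.095238.
The income-gap ratio divides by q (the poor only): 0.095238 / 2 = 0.0476.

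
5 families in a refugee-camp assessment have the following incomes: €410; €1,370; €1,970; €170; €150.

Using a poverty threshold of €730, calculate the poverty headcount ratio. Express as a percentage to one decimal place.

60.0%

3 of the 5 families have income below €730.
H = 3/5 = 60.0%.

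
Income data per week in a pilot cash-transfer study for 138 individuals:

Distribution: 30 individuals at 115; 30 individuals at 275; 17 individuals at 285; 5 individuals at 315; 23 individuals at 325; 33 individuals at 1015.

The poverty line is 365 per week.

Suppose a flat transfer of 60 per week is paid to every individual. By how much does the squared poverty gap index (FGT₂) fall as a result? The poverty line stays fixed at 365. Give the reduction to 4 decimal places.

Before: below the line — 30×115, 30×275, 17×285, 5×315, 23×325; squared poverty gap index (FGT₂) = 0.123802.
After the 60 transfer: below the line — 30×175, 30×335, 17×345; squared poverty gap index (FGT₂) = 0.060745.
Reduction = 0.123802 − 0.060745 = 0.0631.

0.0631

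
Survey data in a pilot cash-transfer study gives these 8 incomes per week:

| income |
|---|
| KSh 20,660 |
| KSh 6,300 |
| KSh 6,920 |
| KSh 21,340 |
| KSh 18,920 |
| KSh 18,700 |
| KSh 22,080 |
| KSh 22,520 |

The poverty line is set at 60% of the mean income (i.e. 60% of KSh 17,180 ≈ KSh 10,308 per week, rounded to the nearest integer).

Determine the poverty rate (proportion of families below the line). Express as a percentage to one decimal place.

25.0%

2 of the 8 families have income below KSh 10,308.
H = 2/8 = 25.0%.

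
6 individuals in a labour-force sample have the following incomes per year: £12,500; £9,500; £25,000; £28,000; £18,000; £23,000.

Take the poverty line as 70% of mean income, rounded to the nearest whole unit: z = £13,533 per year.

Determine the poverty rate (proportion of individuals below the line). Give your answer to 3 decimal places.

0.333

2 of the 6 individuals have income below £13,533.
H = 2/6 = 0.333.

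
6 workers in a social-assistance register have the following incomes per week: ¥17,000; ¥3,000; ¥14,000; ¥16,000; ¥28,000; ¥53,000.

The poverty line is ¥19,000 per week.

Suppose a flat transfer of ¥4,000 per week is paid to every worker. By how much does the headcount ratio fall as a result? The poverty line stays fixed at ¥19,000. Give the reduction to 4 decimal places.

Before: below the line — ¥3,000, ¥14,000, ¥16,000, ¥17,000; headcount ratio = 0.666667.
After the ¥4,000 transfer: below the line — ¥7,000, ¥18,000; headcount ratio = 0.333333.
Reduction = 0.666667 − 0.333333 = 0.3333.

0.3333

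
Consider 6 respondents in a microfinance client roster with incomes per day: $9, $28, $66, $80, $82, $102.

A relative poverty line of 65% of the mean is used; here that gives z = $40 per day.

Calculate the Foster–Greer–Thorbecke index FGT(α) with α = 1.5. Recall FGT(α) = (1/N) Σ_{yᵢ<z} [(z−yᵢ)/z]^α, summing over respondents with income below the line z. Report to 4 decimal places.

Below z: $9, $28 (q = 2 of N = 6).
Relative gaps: (40−9)/40 = 0.7750; (40−28)/40 = 0.3000.
Raised to α = 1.5: 0.68226; 0.16432.
Sum = 0.846581; FGT(1.5) = 0.846581 / 6 = 0.1411.

0.1411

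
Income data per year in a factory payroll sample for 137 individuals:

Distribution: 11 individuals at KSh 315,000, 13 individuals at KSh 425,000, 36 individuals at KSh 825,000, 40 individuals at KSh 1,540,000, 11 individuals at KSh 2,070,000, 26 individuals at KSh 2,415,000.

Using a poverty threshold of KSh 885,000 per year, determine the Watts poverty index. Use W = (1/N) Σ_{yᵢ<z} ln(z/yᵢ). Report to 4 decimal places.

Below the line: 11×KSh 315,000, 13×KSh 425,000, 36×KSh 825,000 (q = 60 of N = 137).
Log shortfalls: ln(885000/315000) = 1.0330 (×11); ln(885000/425000) = 0.7335 (×13); ln(885000/825000) = 0.0702 (×36).
W = 23.425999 / 137 = 0.1710.

0.1710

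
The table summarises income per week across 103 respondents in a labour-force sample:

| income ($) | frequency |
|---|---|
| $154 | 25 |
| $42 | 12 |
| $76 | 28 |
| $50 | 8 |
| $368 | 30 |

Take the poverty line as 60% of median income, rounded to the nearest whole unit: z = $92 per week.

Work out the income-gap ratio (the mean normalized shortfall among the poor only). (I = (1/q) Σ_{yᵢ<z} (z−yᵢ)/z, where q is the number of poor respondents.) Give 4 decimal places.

0.3134

Below z: 12×$42, 8×$50, 28×$76 (q = 48 of N = 103).
Relative gaps: 0.5435 (×12), 0.4565 (×8), 0.1739 (×28); sum = 15.043478.
I averages over the q = 48 poor units only: 15.043478 / 48 = 0.3134.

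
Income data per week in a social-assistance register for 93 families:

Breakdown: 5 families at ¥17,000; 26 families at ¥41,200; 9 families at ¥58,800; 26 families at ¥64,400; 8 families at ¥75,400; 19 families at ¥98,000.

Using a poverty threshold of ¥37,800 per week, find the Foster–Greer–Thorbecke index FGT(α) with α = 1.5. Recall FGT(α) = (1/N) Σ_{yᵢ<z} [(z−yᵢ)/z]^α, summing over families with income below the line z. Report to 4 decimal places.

Below the line: 5×¥17,000 (q = 5 of N = 93).
Relative gaps: (37800−17000)/37800 = 0.5503 (×5).
Raised to α = 1.5: 0.40819 (×5).
Sum = 2.040926; FGT(1.5) = 2.040926 / 93 = 0.0219.

0.0219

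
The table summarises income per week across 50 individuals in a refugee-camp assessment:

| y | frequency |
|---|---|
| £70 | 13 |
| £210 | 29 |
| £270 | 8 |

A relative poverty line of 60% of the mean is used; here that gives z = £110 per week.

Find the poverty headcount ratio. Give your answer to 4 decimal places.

13 of the 50 individuals have income below £110.
H = 13/50 = 0.2600.

0.2600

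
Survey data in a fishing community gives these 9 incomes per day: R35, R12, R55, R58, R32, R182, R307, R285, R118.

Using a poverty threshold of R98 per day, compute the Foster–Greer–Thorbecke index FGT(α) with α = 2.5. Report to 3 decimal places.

Poor units: R12, R32, R35, R55, R58 (q = 5 of N = 9).
Shortfall ratios: (98−12)/98 = 0.8776; (98−32)/98 = 0.6735; (98−35)/98 = 0.6429; (98−55)/98 = 0.4388; (98−58)/98 = 0.4082.
Raised to α = 2.5: 0.72141; 0.37222; 0.33135; 0.12753; 0.10644.
Sum = 1.658936; FGT(2.5) = 1.658936 / 9 = 0.184.

0.184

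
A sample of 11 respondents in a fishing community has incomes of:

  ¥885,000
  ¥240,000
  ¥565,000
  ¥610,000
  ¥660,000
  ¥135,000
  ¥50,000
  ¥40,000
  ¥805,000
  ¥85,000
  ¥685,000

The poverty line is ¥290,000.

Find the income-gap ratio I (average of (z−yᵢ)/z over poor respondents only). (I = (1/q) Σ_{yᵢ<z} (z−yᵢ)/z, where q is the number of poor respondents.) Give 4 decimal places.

Poor units: ¥40,000, ¥50,000, ¥85,000, ¥135,000, ¥240,000 (q = 5 of N = 11).
Relative gaps: 0.8621, 0.8276, 0.7069, 0.5345, 0.1724; sum = 3.103448.
The income-gap ratio divides by q (the poor only): 3.103448 / 5 = 0.6207.

0.6207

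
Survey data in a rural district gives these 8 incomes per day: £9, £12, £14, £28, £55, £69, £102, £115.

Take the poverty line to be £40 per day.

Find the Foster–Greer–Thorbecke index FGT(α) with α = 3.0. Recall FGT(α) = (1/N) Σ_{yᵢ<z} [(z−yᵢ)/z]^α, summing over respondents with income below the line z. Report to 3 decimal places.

0.139

Below z: £9, £12, £14, £28 (q = 4 of N = 8).
Gap ratios (z−y)/z: (40−9)/40 = 0.7750; (40−12)/40 = 0.7000; (40−14)/40 = 0.6500; (40−28)/40 = 0.3000.
Raised to α = 3.0: 0.46548; 0.34300; 0.27463; 0.02700.
Sum = 1.110109; FGT(3.0) = 1.110109 / 8 = 0.139.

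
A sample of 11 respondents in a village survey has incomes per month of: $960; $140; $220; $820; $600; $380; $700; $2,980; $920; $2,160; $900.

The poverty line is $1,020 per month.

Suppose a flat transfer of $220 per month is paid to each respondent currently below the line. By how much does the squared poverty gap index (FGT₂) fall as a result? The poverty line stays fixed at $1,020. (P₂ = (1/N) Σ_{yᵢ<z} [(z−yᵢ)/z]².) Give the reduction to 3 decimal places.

Before: below the line — $140, $220, $380, $600, $700, $820, $900, $920, $960; squared poverty gap index (FGT₂) = 0.18968.
After the $220 transfer: below the line — $360, $440, $600, $820, $920; squared poverty gap index (FGT₂) = 0.08724.
Reduction = 0.18968 − 0.08724 = 0.102.

0.102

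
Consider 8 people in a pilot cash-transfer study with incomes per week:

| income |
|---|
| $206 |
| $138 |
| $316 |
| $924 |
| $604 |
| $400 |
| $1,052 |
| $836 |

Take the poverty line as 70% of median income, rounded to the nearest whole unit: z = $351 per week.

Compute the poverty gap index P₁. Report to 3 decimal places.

Incomes under z: $138, $206, $316 (q = 3 of N = 8).
Normalized shortfalls: (351−138)/351 = 0.6068; (351−206)/351 = 0.4131; (351−316)/351 = 0.0997.
Sum of shortfalls = 1.119658; P₁ averages over all N: 1.119658 / 8 = 0.140.

0.140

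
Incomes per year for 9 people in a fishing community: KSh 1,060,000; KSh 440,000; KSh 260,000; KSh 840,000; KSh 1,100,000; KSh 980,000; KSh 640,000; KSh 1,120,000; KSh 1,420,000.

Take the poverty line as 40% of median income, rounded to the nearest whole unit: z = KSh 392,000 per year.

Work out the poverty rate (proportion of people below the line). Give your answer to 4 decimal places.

0.1111

1 of the 9 people have income below KSh 392,000.
H = 1/9 = 0.1111.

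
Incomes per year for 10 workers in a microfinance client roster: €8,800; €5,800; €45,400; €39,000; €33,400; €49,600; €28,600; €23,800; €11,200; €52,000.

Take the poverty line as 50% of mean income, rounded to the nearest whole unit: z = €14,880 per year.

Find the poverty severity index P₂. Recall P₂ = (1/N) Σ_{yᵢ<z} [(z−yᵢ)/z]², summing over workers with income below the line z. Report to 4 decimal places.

Below z: €5,800, €8,800, €11,200 (q = 3 of N = 10).
Shortfall ratios: (14880−5800)/14880 = 0.6102; (14880−8800)/14880 = 0.4086; (14880−11200)/14880 = 0.2473.
Squared: 0.3724; 0.1670; 0.0612.
Sum = 0.600481; P₂ = 0.600481 / 10 = 0.0600.

0.0600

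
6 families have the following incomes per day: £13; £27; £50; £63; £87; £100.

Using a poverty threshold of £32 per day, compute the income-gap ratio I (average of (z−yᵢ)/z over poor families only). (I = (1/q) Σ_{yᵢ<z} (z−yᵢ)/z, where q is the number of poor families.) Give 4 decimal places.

0.3750

Below z: £13, £27 (q = 2 of N = 6).
Shortfall ratios (z−y)/z: 0.5938, 0.1562; sum = 0.750000.
The income-gap ratio divides by q (the poor only): 0.750000 / 2 = 0.3750.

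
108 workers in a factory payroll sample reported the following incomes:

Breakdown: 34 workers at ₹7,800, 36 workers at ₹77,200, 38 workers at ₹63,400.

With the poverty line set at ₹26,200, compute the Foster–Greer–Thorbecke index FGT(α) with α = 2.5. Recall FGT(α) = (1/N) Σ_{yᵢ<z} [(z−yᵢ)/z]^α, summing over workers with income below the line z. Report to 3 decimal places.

Below the line: 34×₹7,800 (q = 34 of N = 108).
Normalized shortfalls: (26200−7800)/26200 = 0.7023 (×34).
Raised to α = 2.5: 0.41332 (×34).
Sum = 14.053039; FGT(2.5) = 14.053039 / 108 = 0.130.

0.130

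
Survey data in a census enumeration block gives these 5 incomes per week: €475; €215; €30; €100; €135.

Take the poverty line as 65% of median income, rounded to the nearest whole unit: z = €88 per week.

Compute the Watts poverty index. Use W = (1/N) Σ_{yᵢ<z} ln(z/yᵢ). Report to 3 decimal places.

Below the line: €30 (q = 1 of N = 5).
ln(z/y) terms: ln(88/30) = 1.0761.
W = 1.076139 / 5 = 0.215.

0.215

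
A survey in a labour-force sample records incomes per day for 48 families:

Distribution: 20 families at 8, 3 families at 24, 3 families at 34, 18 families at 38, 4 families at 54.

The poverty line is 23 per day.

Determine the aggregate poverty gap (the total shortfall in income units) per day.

Below the line: 20×8 (q = 20 of N = 48).
Individual gaps: 20×(23−8) = 300.
Aggregate gap = 300.

300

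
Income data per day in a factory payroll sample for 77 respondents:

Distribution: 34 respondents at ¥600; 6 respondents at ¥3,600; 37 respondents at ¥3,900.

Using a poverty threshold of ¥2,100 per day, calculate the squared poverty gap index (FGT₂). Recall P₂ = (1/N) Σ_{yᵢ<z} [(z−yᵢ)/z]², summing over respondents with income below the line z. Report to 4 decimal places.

Incomes under z: 34×¥600 (q = 34 of N = 77).
Relative gaps: (2100−600)/2100 = 0.7143 (×34).
Squared: 0.5102 (×34).
Sum = 17.346939; P₂ = 17.346939 / 77 = 0.2253.

0.2253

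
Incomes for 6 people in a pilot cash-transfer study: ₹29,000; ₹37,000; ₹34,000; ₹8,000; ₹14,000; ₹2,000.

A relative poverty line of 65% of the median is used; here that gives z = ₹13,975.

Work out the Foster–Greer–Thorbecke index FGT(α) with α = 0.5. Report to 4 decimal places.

0.2633

Below z: ₹2,000, ₹8,000 (q = 2 of N = 6).
Shortfall ratios: (13975−2000)/13975 = 0.8569; (13975−8000)/13975 = 0.4275.
Raised to α = 0.5: 0.92568; 0.65387.
Sum = 1.579555; FGT(0.5) = 1.579555 / 6 = 0.2633.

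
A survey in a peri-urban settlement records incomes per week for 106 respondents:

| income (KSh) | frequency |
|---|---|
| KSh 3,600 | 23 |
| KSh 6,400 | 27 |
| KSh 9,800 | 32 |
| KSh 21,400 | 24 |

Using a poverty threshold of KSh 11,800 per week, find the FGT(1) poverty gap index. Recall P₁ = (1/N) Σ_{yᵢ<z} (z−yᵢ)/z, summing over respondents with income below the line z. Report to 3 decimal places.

Below the line: 23×KSh 3,600, 27×KSh 6,400, 32×KSh 9,800 (q = 82 of N = 106).
Normalized shortfalls: (11800−3600)/11800 = 0.6949 (×23); (11800−6400)/11800 = 0.4576 (×27); (11800−9800)/11800 = 0.1695 (×32).
Σ = 33.762712. Dividing by the full population N = 106 gives P₁ = 0.319.

0.319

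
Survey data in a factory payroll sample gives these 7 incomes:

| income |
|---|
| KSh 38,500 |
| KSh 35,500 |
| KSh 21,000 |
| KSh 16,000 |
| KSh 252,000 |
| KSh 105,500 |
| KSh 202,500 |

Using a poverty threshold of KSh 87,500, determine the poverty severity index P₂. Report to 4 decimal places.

0.2732

Poor units: KSh 16,000, KSh 21,000, KSh 35,500, KSh 38,500 (q = 4 of N = 7).
Shortfall ratios: (87500−16000)/87500 = 0.8171; (87500−21000)/87500 = 0.7600; (87500−35500)/87500 = 0.5943; (87500−38500)/87500 = 0.5600.
Squared: 0.6677; 0.5776; 0.3532; 0.3136.
Sum = 1.912098; P₂ = 1.912098 / 7 = 0.2732.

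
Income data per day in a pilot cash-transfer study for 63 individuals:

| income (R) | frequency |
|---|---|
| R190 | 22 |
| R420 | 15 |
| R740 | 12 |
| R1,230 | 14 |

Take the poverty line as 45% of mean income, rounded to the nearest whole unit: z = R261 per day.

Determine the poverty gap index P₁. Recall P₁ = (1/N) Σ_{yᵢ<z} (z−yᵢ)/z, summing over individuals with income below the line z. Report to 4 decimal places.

Below z: 22×R190 (q = 22 of N = 63).
Relative gaps: (261−190)/261 = 0.2720 (×22).
Sum of shortfalls = 5.984674; P₁ averages over all N: 5.984674 / 63 = 0.0950.

0.0950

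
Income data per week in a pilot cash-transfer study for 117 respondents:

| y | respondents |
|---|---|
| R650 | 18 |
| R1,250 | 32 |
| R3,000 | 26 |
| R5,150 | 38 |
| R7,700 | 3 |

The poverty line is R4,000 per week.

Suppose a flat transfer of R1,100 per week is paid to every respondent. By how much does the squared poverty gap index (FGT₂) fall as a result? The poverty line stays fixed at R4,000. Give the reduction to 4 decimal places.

0.1559

Before: below the line — 18×R650, 32×R1,250, 26×R3,000; squared poverty gap index (FGT₂) = 0.251071.
After the R1,100 transfer: below the line — 18×R1,750, 32×R2,350; squared poverty gap index (FGT₂) = 0.095216.
Reduction = 0.251071 − 0.095216 = 0.1559.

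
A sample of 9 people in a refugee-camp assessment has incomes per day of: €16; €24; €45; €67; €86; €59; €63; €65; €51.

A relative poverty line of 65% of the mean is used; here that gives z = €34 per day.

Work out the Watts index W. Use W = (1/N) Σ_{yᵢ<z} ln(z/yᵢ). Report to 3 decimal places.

Below z: €16, €24 (q = 2 of N = 9).
ln(z/y) terms: ln(34/16) = 0.7538; ln(34/24) = 0.3483.
W = 1.102078 / 9 = 0.122.

0.122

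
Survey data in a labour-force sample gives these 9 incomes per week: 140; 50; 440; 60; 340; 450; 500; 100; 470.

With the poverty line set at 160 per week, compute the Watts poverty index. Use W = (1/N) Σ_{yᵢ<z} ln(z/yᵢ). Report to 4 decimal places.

0.3053

Below z: 50, 60, 100, 140 (q = 4 of N = 9).
ln(z/y) terms: ln(160/50) = 1.1632; ln(160/60) = 0.9808; ln(160/100) = 0.4700; ln(160/140) = 0.1335.
W = 2.747515 / 9 = 0.3053.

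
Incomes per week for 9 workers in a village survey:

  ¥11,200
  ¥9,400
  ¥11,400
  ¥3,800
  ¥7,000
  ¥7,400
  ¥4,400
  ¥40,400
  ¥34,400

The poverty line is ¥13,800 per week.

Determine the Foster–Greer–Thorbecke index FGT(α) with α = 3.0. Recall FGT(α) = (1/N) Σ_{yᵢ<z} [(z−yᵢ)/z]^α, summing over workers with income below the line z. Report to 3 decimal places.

0.107

Incomes under z: ¥3,800, ¥4,400, ¥7,000, ¥7,400, ¥9,400, ¥11,200, ¥11,400 (q = 7 of N = 9).
Shortfall ratios: (13800−3800)/13800 = 0.7246; (13800−4400)/13800 = 0.6812; (13800−7000)/13800 = 0.4928; (13800−7400)/13800 = 0.4638; (13800−9400)/13800 = 0.3188; (13800−11200)/13800 = 0.1884; (13800−11400)/13800 = 0.1739.
Raised to α = 3.0: 0.38051; 0.31604; 0.11964; 0.09975; 0.03241; 0.00669; 0.00526.
Sum = 0.960302; FGT(3.0) = 0.960302 / 9 = 0.107.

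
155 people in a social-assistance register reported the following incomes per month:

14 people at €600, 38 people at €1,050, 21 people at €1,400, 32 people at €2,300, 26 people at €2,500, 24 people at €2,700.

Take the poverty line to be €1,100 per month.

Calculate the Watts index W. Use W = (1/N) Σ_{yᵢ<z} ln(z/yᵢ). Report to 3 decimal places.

Incomes under z: 14×€600, 38×€1,050 (q = 52 of N = 155).
Log shortfalls: ln(1100/600) = 0.6061 (×14); ln(1100/1050) = 0.0465 (×38).
W = 10.253662 / 155 = 0.066.

0.066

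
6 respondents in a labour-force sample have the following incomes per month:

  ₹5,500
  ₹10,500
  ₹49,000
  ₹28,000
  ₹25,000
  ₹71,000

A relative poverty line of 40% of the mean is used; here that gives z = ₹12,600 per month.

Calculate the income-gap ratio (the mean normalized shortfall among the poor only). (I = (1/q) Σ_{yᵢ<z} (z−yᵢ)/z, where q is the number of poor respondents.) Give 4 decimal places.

0.3651

Incomes under z: ₹5,500, ₹10,500 (q = 2 of N = 6).
Relative gaps: 0.5635, 0.1667; sum = 0.730159.
I averages over the q = 2 poor units only: 0.730159 / 2 = 0.3651.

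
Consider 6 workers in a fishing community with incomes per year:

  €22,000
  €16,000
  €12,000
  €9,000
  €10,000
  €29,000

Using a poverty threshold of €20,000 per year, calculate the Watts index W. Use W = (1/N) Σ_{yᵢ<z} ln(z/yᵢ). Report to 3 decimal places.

0.371

Incomes under z: €9,000, €10,000, €12,000, €16,000 (q = 4 of N = 6).
Log gaps: ln(20000/9000) = 0.7985; ln(20000/10000) = 0.6931; ln(20000/12000) = 0.5108; ln(20000/16000) = 0.2231.
W = 2.225624 / 6 = 0.371.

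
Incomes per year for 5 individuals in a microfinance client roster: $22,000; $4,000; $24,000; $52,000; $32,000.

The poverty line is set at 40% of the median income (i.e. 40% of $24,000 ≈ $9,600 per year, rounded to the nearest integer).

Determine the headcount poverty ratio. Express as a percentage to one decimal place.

20.0%

1 of the 5 individuals have income below $9,600.
H = 1/5 = 20.0%.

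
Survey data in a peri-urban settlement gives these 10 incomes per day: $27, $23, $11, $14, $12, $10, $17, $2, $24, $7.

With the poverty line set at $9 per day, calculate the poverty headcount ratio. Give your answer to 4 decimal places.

2 of the 10 households have income below $9.
H = 2/10 = 0.2000.

0.2000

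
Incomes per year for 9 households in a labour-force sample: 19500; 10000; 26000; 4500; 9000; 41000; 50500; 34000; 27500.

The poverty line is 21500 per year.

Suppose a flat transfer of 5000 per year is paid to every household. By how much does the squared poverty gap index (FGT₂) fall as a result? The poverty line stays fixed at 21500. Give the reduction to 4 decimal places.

0.0815

Before: below the line — 4500, 9000, 10000, 19500; squared poverty gap index (FGT₂) = 0.139775.
After the 5000 transfer: below the line — 9500, 14000, 15000; squared poverty gap index (FGT₂) = 0.058290.
Reduction = 0.139775 − 0.058290 = 0.0815.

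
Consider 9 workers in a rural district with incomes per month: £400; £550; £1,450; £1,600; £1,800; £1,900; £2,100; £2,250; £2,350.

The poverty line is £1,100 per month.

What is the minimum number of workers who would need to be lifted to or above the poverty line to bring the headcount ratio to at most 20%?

Currently q = 2 of N = 9 are below the line (H = 0.222).
A headcount ratio of at most 20% allows at most ⌊0.20 × 9⌋ = 1 poor workers.
So at least 2 − 1 = 1 must be lifted.

1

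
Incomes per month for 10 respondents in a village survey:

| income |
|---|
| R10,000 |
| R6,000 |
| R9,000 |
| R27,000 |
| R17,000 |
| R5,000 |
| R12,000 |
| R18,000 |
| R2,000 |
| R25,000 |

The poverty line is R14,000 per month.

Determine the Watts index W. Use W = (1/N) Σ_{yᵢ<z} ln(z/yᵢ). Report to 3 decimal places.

0.476

Below the line: R2,000, R5,000, R6,000, R9,000, R10,000, R12,000 (q = 6 of N = 10).
ln(z/y) terms: ln(14000/2000) = 1.9459; ln(14000/5000) = 1.0296; ln(14000/6000) = 0.8473; ln(14000/9000) = 0.4418; ln(14000/10000) = 0.3365; ln(14000/12000) = 0.1542.
W = 4.755283 / 10 = 0.476.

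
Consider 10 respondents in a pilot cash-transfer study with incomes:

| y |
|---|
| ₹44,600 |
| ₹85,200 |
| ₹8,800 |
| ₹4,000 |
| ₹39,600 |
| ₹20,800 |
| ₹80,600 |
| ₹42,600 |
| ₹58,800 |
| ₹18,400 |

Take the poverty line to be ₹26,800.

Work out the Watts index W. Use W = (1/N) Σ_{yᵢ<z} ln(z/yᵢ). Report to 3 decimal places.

Poor units: ₹4,000, ₹8,800, ₹18,400, ₹20,800 (q = 4 of N = 10).
ln(z/y) terms: ln(26800/4000) = 1.9021; ln(26800/8800) = 1.1137; ln(26800/18400) = 0.3761; ln(26800/20800) = 0.2534.
W = 3.645258 / 10 = 0.365.

0.365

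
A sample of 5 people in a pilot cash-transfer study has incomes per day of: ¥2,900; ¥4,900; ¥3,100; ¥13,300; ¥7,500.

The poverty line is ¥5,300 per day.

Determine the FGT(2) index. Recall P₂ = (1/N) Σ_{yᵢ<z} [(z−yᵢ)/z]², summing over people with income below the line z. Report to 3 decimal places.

0.077

Below the line: ¥2,900, ¥3,100, ¥4,900 (q = 3 of N = 5).
Gap ratios (z−y)/z: (5300−2900)/5300 = 0.4528; (5300−3100)/5300 = 0.4151; (5300−4900)/5300 = 0.0755.
Squared: 0.2051; 0.1723; 0.0057.
Sum = 0.383054; P₂ = 0.383054 / 5 = 0.077.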